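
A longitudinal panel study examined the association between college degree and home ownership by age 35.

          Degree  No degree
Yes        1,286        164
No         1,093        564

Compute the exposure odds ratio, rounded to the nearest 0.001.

Reading the table with exposure as columns: a = 1286 (Degree, case), b = 1093 (Degree, non-case), c = 164 (No degree, case), d = 564.
OR = (a·d)/(b·c) = (1286 × 564) / (1093 × 164) = 725304 / 179252 = 4.04628
The odds of home ownership by age 35 are about 4.05 times as high in the degree group.

4.046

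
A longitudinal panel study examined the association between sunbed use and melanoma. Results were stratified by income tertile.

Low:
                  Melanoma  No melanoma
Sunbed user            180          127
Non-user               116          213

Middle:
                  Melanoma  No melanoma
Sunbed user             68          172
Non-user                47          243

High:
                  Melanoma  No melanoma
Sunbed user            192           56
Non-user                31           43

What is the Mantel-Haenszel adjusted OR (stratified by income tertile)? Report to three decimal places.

2.673

OR_MH = Σ(aᵢdᵢ/nᵢ) / Σ(bᵢcᵢ/nᵢ), where nᵢ is the stratum total.
Stratum 1 (Low): n = 636; a·d/n = 180·213/636 = 60.2830; b·c/n = 127·116/636 = 23.1635
Stratum 2 (Middle): n = 530; a·d/n = 68·243/530 = 31.1774; b·c/n = 172·47/530 = 15.2528
Stratum 3 (High): n = 322; a·d/n = 192·43/322 = 25.6398; b·c/n = 56·31/322 = 5.3913
OR_MH = (60.2830 + 31.1774 + 25.6398) / (23.1635 + 15.2528 + 5.3913) = 117.1001 / 43.8077 = 2.67305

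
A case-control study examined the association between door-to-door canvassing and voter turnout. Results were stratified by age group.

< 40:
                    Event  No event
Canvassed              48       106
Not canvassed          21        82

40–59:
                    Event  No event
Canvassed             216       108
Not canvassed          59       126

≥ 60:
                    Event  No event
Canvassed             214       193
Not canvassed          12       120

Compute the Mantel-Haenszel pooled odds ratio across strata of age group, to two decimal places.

4.57

OR_MH = Σ(aᵢdᵢ/nᵢ) / Σ(bᵢcᵢ/nᵢ), where nᵢ is the stratum total.
Stratum 1 (< 40): n = 257; a·d/n = 48·82/257 = 15.3152; b·c/n = 106·21/257 = 8.6615
Stratum 2 (40–59): n = 509; a·d/n = 216·126/509 = 53.4695; b·c/n = 108·59/509 = 12.5187
Stratum 3 (≥ 60): n = 539; a·d/n = 214·120/539 = 47.6438; b·c/n = 193·12/539 = 4.2968
OR_MH = (15.3152 + 53.4695 + 47.6438) / (8.6615 + 12.5187 + 4.2968) = 116.4285 / 25.4770 = 4.56995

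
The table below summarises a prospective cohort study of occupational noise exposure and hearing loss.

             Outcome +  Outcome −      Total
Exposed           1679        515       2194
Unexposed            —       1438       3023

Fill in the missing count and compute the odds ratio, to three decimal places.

2.958

The missing cell is in the unexposed row: 3023 − 1438 = 1585.
So a = 1679, b = 515, c = 1585, d = 1438.
OR = (a·d)/(b·c) = (1679 × 1438) / (515 × 1585) = 2414402 / 816275 = 2.95783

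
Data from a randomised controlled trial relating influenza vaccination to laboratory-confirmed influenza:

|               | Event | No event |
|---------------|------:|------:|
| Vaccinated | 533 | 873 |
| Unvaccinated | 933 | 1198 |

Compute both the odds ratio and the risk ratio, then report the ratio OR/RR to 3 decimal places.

Cells: a = 533, b = 873, c = 933, d = 1198.
OR = (533·1198)/(873·933) = 638534/814509 = 0.78395
Risk in exposed = 533/1406 = 0.37909; risk in unexposed = 933/2131 = 0.43782; RR = 0.86585
OR/RR = 0.78395 / 0.86585 = 0.90541
The outcome is not rare, so the OR lies further from 1 than the RR.

0.905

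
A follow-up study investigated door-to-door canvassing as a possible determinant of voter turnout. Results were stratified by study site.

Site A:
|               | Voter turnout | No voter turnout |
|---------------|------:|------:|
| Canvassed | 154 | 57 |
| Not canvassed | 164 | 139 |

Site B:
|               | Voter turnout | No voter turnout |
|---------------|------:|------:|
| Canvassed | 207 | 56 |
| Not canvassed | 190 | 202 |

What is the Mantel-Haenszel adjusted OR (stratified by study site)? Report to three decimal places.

OR_MH = Σ(aᵢdᵢ/nᵢ) / Σ(bᵢcᵢ/nᵢ), where nᵢ is the stratum total.
Stratum 1 (Site A): n = 514; a·d/n = 154·139/514 = 41.6459; b·c/n = 57·164/514 = 18.1868
Stratum 2 (Site B): n = 655; a·d/n = 207·202/655 = 63.8382; b·c/n = 56·190/655 = 16.2443
OR_MH = (41.6459 + 63.8382) / (18.1868 + 16.2443) = 105.4841 / 34.4310 = 3.06363

3.064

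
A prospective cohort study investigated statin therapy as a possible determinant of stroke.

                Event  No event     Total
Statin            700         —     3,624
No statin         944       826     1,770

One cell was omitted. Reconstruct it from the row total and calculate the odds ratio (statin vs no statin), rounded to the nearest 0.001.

0.209

The missing cell is in the exposed row: 3624 − 700 = 2924.
So a = 700, b = 2924, c = 944, d = 826.
OR = (a·d)/(b·c) = (700 × 826) / (2924 × 944) = 578200 / 2760256 = 0.20947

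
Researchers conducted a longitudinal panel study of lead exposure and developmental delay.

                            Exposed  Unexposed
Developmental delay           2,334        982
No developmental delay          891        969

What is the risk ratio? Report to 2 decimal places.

Reading the table with exposure as columns: a = 2334 (Exposed, case), b = 891 (Exposed, non-case), c = 982 (Unexposed, case), d = 969.
Risk in exposed = 2334/3225 = 0.72372; risk in unexposed = 982/1951 = 0.50333.
RR = 0.72372 / 0.50333 = 1.43786
The risk among the exposed is 1.44 times that among the unexposed.

1.44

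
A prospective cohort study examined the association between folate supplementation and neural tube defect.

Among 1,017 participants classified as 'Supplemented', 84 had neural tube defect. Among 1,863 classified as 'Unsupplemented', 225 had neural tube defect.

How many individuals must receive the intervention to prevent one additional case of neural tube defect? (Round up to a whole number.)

27

Risk in treated group = 84/1017 = 0.08260; risk in control = 225/1863 = 0.12077.
Absolute risk reduction = 0.12077 − 0.08260 = 0.03818
NNT = 1 / ARR = 1 / 0.03818 = 26.194 → round up → 27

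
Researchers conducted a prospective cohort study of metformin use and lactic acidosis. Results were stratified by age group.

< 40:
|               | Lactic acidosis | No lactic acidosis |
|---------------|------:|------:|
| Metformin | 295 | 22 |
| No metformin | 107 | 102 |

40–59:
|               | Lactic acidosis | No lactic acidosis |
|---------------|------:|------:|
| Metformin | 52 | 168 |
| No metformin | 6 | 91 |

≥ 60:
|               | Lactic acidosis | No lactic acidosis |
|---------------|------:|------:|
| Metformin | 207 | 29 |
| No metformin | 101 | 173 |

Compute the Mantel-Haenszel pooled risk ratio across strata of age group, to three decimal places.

2.118

RR_MH = Σ(aᵢ·n₀ᵢ/nᵢ) / Σ(cᵢ·n₁ᵢ/nᵢ), with n₁ᵢ = aᵢ+bᵢ (exposed), n₀ᵢ = cᵢ+dᵢ (unexposed), nᵢ = n₁ᵢ+n₀ᵢ.
Stratum 1 (< 40): n₁ = 317, n₀ = 209, n = 526; a·n₀/n = 295·209/526 = 117.2148; c·n₁/n = 107·317/526 = 64.4848
Stratum 2 (40–59): n₁ = 220, n₀ = 97, n = 317; a·n₀/n = 52·97/317 = 15.9117; c·n₁/n = 6·220/317 = 4.1640
Stratum 3 (≥ 60): n₁ = 236, n₀ = 274, n = 510; a·n₀/n = 207·274/510 = 111.2118; c·n₁/n = 101·236/510 = 46.7373
RR_MH = (117.2148 + 15.9117 + 111.2118) / (64.4848 + 4.1640 + 46.7373) = 244.3383 / 115.3861 = 2.11757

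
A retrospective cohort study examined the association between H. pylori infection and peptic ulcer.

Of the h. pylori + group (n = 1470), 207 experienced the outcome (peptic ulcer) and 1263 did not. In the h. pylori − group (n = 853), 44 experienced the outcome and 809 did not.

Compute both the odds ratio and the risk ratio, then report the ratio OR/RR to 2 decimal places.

1.10

From the description: a = 207, b = 1263, c = 44, d = 809.
OR = (207·809)/(1263·44) = 167463/55572 = 3.01344
Risk in exposed = 207/1470 = 0.14082; risk in unexposed = 44/853 = 0.05158; RR = 2.72992
OR/RR = 3.01344 / 2.72992 = 1.10386
The outcome is not rare, so the OR lies further from 1 than the RR.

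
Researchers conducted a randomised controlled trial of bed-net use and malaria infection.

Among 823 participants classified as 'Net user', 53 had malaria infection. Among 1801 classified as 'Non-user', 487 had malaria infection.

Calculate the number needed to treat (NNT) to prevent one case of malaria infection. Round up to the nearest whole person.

5

Risk in treated group = 53/823 = 0.06440; risk in control = 487/1801 = 0.27041.
Absolute risk reduction = 0.27041 − 0.06440 = 0.20601
NNT = 1 / ARR = 1 / 0.20601 = 4.854 → round up → 5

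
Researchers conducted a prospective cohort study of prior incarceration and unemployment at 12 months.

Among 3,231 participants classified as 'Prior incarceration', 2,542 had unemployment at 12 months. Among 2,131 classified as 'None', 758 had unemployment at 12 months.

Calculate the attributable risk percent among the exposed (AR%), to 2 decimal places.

From the description: a = 2542, b = 689, c = 758, d = 1373.
Risk in exposed = 2542/3231 = 0.78675; risk in unexposed = 758/2131 = 0.35570.
RR = 0.78675/0.35570 = 2.21184
AR% = (RR − 1)/RR × 100 = (2.21184 − 1)/2.21184 × 100 = 54.7887%

54.79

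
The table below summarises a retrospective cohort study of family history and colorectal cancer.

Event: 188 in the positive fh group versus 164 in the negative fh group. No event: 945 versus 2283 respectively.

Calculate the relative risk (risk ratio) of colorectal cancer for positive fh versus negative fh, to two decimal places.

From the description: a = 188, b = 945, c = 164, d = 2283.
Risk in exposed = 188/1133 = 0.16593; risk in unexposed = 164/2447 = 0.06702.
RR = 0.16593 / 0.06702 = 2.47581
The risk among the exposed is 2.48 times that among the unexposed.

2.48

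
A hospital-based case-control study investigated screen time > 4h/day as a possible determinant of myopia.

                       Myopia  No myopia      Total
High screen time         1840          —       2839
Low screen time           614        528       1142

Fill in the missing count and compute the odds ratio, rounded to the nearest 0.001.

The missing cell is in the exposed row: 2839 − 1840 = 999.
So a = 1840, b = 999, c = 614, d = 528.
OR = (a·d)/(b·c) = (1840 × 528) / (999 × 614) = 971520 / 613386 = 1.58386

1.584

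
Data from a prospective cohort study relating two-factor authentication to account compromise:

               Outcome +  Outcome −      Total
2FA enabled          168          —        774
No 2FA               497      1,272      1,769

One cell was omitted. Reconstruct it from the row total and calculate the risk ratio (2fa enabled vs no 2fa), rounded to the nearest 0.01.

0.77

The missing cell is in the exposed row: 774 − 168 = 606.
So a = 168, b = 606, c = 497, d = 1272.
RR = [a/(a+b)] / [c/(c+d)] = (168/774) / (497/1769) = 0.21705/0.28095 = 0.77257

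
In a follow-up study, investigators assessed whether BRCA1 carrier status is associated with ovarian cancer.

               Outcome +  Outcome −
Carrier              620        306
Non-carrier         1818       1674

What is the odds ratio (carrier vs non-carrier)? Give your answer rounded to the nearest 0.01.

Cells: a = 620, b = 306, c = 1818, d = 1674.
OR = (a·d)/(b·c) = (620 × 1674) / (306 × 1818) = 1037880 / 556308 = 1.86566
The odds of ovarian cancer are about 1.87 times as high in the carrier group.

1.87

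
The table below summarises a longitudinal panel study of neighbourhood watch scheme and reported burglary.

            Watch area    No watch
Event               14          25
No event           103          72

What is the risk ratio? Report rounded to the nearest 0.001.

Reading the table with exposure as columns: a = 14 (Watch area, case), b = 103 (Watch area, non-case), c = 25 (No watch, case), d = 72.
Risk in exposed = 14/117 = 0.11966; risk in unexposed = 25/97 = 0.25773.
RR = 0.11966 / 0.25773 = 0.46427
The risk is 54% lower among the exposed than among the unexposed.

0.464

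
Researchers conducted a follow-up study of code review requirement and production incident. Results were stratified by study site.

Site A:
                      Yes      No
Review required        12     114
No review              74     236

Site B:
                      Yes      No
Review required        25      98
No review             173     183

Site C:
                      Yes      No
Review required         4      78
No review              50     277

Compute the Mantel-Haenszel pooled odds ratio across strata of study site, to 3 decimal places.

OR_MH = Σ(aᵢdᵢ/nᵢ) / Σ(bᵢcᵢ/nᵢ), where nᵢ is the stratum total.
Stratum 1 (Site A): n = 436; a·d/n = 12·236/436 = 6.4954; b·c/n = 114·74/436 = 19.3486
Stratum 2 (Site B): n = 479; a·d/n = 25·183/479 = 9.5511; b·c/n = 98·173/479 = 35.3946
Stratum 3 (Site C): n = 409; a·d/n = 4·277/409 = 2.7090; b·c/n = 78·50/409 = 9.5355
OR_MH = (6.4954 + 9.5511 + 2.7090) / (19.3486 + 35.3946 + 9.5355) = 18.7556 / 64.2786 = 0.29179

0.292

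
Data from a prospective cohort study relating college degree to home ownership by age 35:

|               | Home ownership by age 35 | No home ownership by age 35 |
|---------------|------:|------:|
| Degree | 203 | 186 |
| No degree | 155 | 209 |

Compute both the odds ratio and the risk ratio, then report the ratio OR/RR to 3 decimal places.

1.201

Cells: a = 203, b = 186, c = 155, d = 209.
OR = (203·209)/(186·155) = 42427/28830 = 1.47163
Risk in exposed = 203/389 = 0.52185; risk in unexposed = 155/364 = 0.42582; RR = 1.22551
OR/RR = 1.47163 / 1.22551 = 1.20083
The outcome is not rare, so the OR lies further from 1 than the RR.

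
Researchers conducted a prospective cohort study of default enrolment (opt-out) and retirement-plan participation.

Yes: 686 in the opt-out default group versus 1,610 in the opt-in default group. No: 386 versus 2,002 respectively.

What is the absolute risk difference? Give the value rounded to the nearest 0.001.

From the description: a = 686, b = 386, c = 1610, d = 2002.
Risk in exposed = 686/1072 = 0.639925; risk in unexposed = 1610/3612 = 0.445736.
Risk difference = 0.639925 − 0.445736 = 0.194189

0.194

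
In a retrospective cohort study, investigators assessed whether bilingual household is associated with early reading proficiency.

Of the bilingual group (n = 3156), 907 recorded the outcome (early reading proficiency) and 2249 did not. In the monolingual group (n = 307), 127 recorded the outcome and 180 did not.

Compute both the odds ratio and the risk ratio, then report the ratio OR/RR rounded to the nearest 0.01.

From the description: a = 907, b = 2249, c = 127, d = 180.
OR = (907·180)/(2249·127) = 163260/285623 = 0.57159
Risk in exposed = 907/3156 = 0.28739; risk in unexposed = 127/307 = 0.41368; RR = 0.69471
OR/RR = 0.57159 / 0.69471 = 0.82278
The outcome is not rare, so the OR lies further from 1 than the RR.

0.82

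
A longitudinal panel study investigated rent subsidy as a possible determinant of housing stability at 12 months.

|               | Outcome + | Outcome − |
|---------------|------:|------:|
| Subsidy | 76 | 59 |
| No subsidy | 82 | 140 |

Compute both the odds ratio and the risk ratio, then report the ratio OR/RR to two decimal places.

Cells: a = 76, b = 59, c = 82, d = 140.
OR = (76·140)/(59·82) = 10640/4838 = 2.19926
Risk in exposed = 76/135 = 0.56296; risk in unexposed = 82/222 = 0.36937; RR = 1.52412
OR/RR = 2.19926 / 1.52412 = 1.44297
The outcome is not rare, so the OR lies further from 1 than the RR.

1.44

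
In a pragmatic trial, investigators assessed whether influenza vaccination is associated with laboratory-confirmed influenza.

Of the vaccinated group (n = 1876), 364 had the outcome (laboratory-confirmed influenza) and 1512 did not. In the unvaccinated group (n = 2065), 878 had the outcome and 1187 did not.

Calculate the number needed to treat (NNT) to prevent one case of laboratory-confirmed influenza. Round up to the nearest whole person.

Risk in treated group = 364/1876 = 0.19403; risk in control = 878/2065 = 0.42518.
Absolute risk reduction = 0.42518 − 0.19403 = 0.23115
NNT = 1 / ARR = 1 / 0.23115 = 4.326 → round up → 5

5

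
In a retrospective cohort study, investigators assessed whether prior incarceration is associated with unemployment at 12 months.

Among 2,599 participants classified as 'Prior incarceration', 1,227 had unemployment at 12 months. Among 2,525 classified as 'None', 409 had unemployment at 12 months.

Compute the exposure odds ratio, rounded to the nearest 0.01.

4.63

From the description: a = 1227, b = 1372, c = 409, d = 2116.
OR = (a·d)/(b·c) = (1227 × 2116) / (1372 × 409) = 2596332 / 561148 = 4.62682
The odds of unemployment at 12 months are about 4.63 times as high in the prior incarceration group.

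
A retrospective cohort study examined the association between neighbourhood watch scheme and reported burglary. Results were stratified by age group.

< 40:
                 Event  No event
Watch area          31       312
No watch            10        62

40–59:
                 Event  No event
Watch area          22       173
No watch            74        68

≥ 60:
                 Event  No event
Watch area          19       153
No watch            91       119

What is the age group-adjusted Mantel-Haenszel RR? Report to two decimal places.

RR_MH = Σ(aᵢ·n₀ᵢ/nᵢ) / Σ(cᵢ·n₁ᵢ/nᵢ), with n₁ᵢ = aᵢ+bᵢ (exposed), n₀ᵢ = cᵢ+dᵢ (unexposed), nᵢ = n₁ᵢ+n₀ᵢ.
Stratum 1 (< 40): n₁ = 343, n₀ = 72, n = 415; a·n₀/n = 31·72/415 = 5.3783; c·n₁/n = 10·343/415 = 8.2651
Stratum 2 (40–59): n₁ = 195, n₀ = 142, n = 337; a·n₀/n = 22·142/337 = 9.2700; c·n₁/n = 74·195/337 = 42.8190
Stratum 3 (≥ 60): n₁ = 172, n₀ = 210, n = 382; a·n₀/n = 19·210/382 = 10.4450; c·n₁/n = 91·172/382 = 40.9738
RR_MH = (5.3783 + 9.2700 + 10.4450) / (8.2651 + 42.8190 + 40.9738) = 25.0934 / 92.0579 = 0.27258

0.27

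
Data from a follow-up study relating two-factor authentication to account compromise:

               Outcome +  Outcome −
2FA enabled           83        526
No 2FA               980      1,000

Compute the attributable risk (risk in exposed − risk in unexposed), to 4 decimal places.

Cells: a = 83, b = 526, c = 980, d = 1000.
Risk in exposed = 83/609 = 0.136289; risk in unexposed = 980/1980 = 0.494949.
Risk difference = 0.136289 − 0.494949 = -0.358660

-0.3587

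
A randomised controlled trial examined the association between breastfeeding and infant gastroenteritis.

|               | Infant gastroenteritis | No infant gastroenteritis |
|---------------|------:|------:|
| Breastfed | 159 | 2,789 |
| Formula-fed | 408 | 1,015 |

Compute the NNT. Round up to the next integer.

Risk in treated group = 159/2948 = 0.05393; risk in control = 408/1423 = 0.28672.
Absolute risk reduction = 0.28672 − 0.05393 = 0.23278
NNT = 1 / ARR = 1 / 0.23278 = 4.296 → round up → 5

5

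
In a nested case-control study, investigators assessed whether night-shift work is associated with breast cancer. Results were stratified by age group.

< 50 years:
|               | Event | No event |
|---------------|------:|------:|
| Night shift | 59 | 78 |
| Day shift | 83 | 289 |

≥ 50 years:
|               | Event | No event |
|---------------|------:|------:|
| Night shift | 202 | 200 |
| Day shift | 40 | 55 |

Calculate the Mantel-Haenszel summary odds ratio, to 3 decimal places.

OR_MH = Σ(aᵢdᵢ/nᵢ) / Σ(bᵢcᵢ/nᵢ), where nᵢ is the stratum total.
Stratum 1 (< 50 years): n = 509; a·d/n = 59·289/509 = 33.4990; b·c/n = 78·83/509 = 12.7191
Stratum 2 (≥ 50 years): n = 497; a·d/n = 202·55/497 = 22.3541; b·c/n = 200·40/497 = 16.0966
OR_MH = (33.4990 + 22.3541) / (12.7191 + 16.0966) = 55.8531 / 28.8156 = 1.93829

1.938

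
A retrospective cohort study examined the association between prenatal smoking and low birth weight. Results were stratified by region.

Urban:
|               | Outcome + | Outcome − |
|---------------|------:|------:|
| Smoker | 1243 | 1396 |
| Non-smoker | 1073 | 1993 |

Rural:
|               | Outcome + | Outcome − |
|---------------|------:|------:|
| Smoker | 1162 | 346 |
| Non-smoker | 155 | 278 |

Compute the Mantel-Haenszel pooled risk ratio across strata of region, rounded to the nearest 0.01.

1.50

RR_MH = Σ(aᵢ·n₀ᵢ/nᵢ) / Σ(cᵢ·n₁ᵢ/nᵢ), with n₁ᵢ = aᵢ+bᵢ (exposed), n₀ᵢ = cᵢ+dᵢ (unexposed), nᵢ = n₁ᵢ+n₀ᵢ.
Stratum 1 (Urban): n₁ = 2639, n₀ = 3066, n = 5705; a·n₀/n = 1243·3066/5705 = 668.0172; c·n₁/n = 1073·2639/5705 = 496.3448
Stratum 2 (Rural): n₁ = 1508, n₀ = 433, n = 1941; a·n₀/n = 1162·433/1941 = 259.2200; c·n₁/n = 155·1508/1941 = 120.4225
RR_MH = (668.0172 + 259.2200) / (496.3448 + 120.4225) = 927.2372 / 616.7672 = 1.50338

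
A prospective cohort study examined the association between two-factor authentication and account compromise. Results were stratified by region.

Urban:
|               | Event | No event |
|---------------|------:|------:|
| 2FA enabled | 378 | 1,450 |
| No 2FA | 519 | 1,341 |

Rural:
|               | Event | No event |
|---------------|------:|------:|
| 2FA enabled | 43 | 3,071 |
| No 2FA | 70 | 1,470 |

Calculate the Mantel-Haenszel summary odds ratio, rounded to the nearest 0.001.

OR_MH = Σ(aᵢdᵢ/nᵢ) / Σ(bᵢcᵢ/nᵢ), where nᵢ is the stratum total.
Stratum 1 (Urban): n = 3688; a·d/n = 378·1341/3688 = 137.4452; b·c/n = 1450·519/3688 = 204.0537
Stratum 2 (Rural): n = 4654; a·d/n = 43·1470/4654 = 13.5819; b·c/n = 3071·70/4654 = 46.1904
OR_MH = (137.4452 + 13.5819) / (204.0537 + 46.1904) = 151.0271 / 250.2441 = 0.60352

0.604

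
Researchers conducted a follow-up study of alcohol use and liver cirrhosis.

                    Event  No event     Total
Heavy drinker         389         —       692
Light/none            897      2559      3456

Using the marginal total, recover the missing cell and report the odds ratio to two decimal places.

The missing cell is in the exposed row: 692 − 389 = 303.
So a = 389, b = 303, c = 897, d = 2559.
OR = (a·d)/(b·c) = (389 × 2559) / (303 × 897) = 995451 / 271791 = 3.66256

3.66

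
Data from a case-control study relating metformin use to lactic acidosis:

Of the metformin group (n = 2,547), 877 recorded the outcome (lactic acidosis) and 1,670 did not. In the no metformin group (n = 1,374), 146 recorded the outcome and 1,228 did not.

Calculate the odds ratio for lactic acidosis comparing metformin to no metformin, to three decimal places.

From the description: a = 877, b = 1670, c = 146, d = 1228.
OR = (a·d)/(b·c) = (877 × 1228) / (1670 × 146) = 1076956 / 243820 = 4.41701
The odds of lactic acidosis are about 4.42 times as high in the metformin group.

4.417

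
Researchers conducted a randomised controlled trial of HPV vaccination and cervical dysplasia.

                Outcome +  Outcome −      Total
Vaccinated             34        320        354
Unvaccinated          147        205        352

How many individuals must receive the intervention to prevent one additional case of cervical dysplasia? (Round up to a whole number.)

Risk in treated group = 34/354 = 0.09605; risk in control = 147/352 = 0.41761.
Absolute risk reduction = 0.41761 − 0.09605 = 0.32157
NNT = 1 / ARR = 1 / 0.32157 = 3.110 → round up → 4

4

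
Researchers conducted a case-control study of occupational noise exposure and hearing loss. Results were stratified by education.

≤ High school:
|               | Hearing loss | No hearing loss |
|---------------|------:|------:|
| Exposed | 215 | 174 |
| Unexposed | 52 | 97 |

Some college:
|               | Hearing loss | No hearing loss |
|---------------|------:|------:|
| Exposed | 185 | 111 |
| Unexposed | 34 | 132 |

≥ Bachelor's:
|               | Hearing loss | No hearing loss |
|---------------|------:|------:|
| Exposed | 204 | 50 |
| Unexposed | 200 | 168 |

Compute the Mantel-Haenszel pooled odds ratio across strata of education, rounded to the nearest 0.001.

OR_MH = Σ(aᵢdᵢ/nᵢ) / Σ(bᵢcᵢ/nᵢ), where nᵢ is the stratum total.
Stratum 1 (≤ High school): n = 538; a·d/n = 215·97/538 = 38.7639; b·c/n = 174·52/538 = 16.8178
Stratum 2 (Some college): n = 462; a·d/n = 185·132/462 = 52.8571; b·c/n = 111·34/462 = 8.1688
Stratum 3 (≥ Bachelor's): n = 622; a·d/n = 204·168/622 = 55.0997; b·c/n = 50·200/622 = 16.0772
OR_MH = (38.7639 + 52.8571 + 55.0997) / (16.8178 + 8.1688 + 16.0772) = 146.7208 / 41.0638 = 3.57299

3.573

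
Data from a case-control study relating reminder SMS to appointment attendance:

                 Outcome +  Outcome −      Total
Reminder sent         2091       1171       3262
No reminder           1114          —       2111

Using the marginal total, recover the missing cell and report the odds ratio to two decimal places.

1.60

The missing cell is in the unexposed row: 2111 − 1114 = 997.
So a = 2091, b = 1171, c = 1114, d = 997.
OR = (a·d)/(b·c) = (2091 × 997) / (1171 × 1114) = 2084727 / 1304494 = 1.59811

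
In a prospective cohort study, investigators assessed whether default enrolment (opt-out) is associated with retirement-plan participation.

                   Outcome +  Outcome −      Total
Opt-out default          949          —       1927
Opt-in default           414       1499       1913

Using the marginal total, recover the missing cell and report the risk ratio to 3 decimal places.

2.276

The missing cell is in the exposed row: 1927 − 949 = 978.
So a = 949, b = 978, c = 414, d = 1499.
RR = [a/(a+b)] / [c/(c+d)] = (949/1927) / (414/1913) = 0.49248/0.21641 = 2.27562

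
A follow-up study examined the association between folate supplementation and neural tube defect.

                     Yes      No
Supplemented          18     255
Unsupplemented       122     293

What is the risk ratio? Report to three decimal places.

Cells: a = 18, b = 255, c = 122, d = 293.
Risk in exposed = 18/273 = 0.06593; risk in unexposed = 122/415 = 0.29398.
RR = 0.06593 / 0.29398 = 0.22428
The risk is 78% lower among the exposed than among the unexposed.

0.224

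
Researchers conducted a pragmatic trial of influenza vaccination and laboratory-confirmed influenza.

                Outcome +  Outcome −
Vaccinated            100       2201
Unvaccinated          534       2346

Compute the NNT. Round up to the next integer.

Risk in treated group = 100/2301 = 0.04346; risk in control = 534/2880 = 0.18542.
Absolute risk reduction = 0.18542 − 0.04346 = 0.14196
NNT = 1 / ARR = 1 / 0.14196 = 7.044 → round up → 8

8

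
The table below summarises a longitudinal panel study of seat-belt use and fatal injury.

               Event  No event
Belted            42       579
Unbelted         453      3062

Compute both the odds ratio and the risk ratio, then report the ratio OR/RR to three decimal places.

0.934

Cells: a = 42, b = 579, c = 453, d = 3062.
OR = (42·3062)/(579·453) = 128604/262287 = 0.49032
Risk in exposed = 42/621 = 0.06763; risk in unexposed = 453/3515 = 0.12888; RR = 0.52479
OR/RR = 0.49032 / 0.52479 = 0.93431
The outcome is not rare, so the OR lies further from 1 than the RR.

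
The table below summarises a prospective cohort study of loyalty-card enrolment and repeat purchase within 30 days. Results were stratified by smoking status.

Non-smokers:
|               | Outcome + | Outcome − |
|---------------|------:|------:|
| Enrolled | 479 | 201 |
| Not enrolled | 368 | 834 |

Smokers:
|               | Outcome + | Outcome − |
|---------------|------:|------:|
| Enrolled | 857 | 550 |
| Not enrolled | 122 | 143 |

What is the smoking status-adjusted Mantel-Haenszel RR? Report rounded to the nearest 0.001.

RR_MH = Σ(aᵢ·n₀ᵢ/nᵢ) / Σ(cᵢ·n₁ᵢ/nᵢ), with n₁ᵢ = aᵢ+bᵢ (exposed), n₀ᵢ = cᵢ+dᵢ (unexposed), nᵢ = n₁ᵢ+n₀ᵢ.
Stratum 1 (Non-smokers): n₁ = 680, n₀ = 1202, n = 1882; a·n₀/n = 479·1202/1882 = 305.9288; c·n₁/n = 368·680/1882 = 132.9649
Stratum 2 (Smokers): n₁ = 1407, n₀ = 265, n = 1672; a·n₀/n = 857·265/1672 = 135.8283; c·n₁/n = 122·1407/1672 = 102.6639
RR_MH = (305.9288 + 135.8283) / (132.9649 + 102.6639) = 441.7571 / 235.6288 = 1.87480

1.875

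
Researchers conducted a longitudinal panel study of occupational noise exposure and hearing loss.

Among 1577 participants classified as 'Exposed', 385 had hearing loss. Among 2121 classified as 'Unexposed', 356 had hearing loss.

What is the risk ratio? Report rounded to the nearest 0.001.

From the description: a = 385, b = 1192, c = 356, d = 1765.
Risk in exposed = 385/1577 = 0.24413; risk in unexposed = 356/2121 = 0.16785.
RR = 0.24413 / 0.16785 = 1.45452
The risk among the exposed is 1.45 times that among the unexposed.

1.455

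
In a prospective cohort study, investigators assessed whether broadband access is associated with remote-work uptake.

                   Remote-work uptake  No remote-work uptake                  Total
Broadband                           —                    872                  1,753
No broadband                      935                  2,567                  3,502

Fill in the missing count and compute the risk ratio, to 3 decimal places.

The missing cell is in the exposed row: 1753 − 872 = 881.
So a = 881, b = 872, c = 935, d = 2567.
RR = [a/(a+b)] / [c/(c+d)] = (881/1753) / (935/3502) = 0.50257/0.26699 = 1.88234

1.882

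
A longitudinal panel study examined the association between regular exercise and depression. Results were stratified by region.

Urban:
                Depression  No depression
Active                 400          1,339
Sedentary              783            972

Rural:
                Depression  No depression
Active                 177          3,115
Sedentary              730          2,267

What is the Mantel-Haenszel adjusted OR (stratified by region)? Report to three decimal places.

0.265

OR_MH = Σ(aᵢdᵢ/nᵢ) / Σ(bᵢcᵢ/nᵢ), where nᵢ is the stratum total.
Stratum 1 (Urban): n = 3494; a·d/n = 400·972/3494 = 111.2765; b·c/n = 1339·783/3494 = 300.0678
Stratum 2 (Rural): n = 6289; a·d/n = 177·2267/6289 = 63.8033; b·c/n = 3115·730/6289 = 361.5758
OR_MH = (111.2765 + 63.8033) / (300.0678 + 361.5758) = 175.0798 / 661.6436 = 0.26461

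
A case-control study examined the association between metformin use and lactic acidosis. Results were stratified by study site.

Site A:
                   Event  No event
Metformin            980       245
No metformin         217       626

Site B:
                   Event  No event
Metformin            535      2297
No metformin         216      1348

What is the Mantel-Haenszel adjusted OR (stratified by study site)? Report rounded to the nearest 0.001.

OR_MH = Σ(aᵢdᵢ/nᵢ) / Σ(bᵢcᵢ/nᵢ), where nᵢ is the stratum total.
Stratum 1 (Site A): n = 2068; a·d/n = 980·626/2068 = 296.6538; b·c/n = 245·217/2068 = 25.7084
Stratum 2 (Site B): n = 4396; a·d/n = 535·1348/4396 = 164.0537; b·c/n = 2297·216/4396 = 112.8644
OR_MH = (296.6538 + 164.0537) / (25.7084 + 112.8644) = 460.7075 / 138.5728 = 3.32466

3.325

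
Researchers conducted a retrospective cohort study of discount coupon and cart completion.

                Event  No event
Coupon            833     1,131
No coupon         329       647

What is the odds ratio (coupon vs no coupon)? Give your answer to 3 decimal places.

1.448

Cells: a = 833, b = 1131, c = 329, d = 647.
OR = (a·d)/(b·c) = (833 × 647) / (1131 × 329) = 538951 / 372099 = 1.44841
The odds of cart completion are about 1.45 times as high in the coupon group.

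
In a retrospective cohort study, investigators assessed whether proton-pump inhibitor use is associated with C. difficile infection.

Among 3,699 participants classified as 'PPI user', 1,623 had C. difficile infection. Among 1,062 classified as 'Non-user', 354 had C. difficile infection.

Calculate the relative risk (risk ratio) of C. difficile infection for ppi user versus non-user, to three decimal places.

From the description: a = 1623, b = 2076, c = 354, d = 708.
Risk in exposed = 1623/3699 = 0.43877; risk in unexposed = 354/1062 = 0.33333.
RR = 0.43877 / 0.33333 = 1.31630
The risk among the exposed is 1.32 times that among the unexposed.

1.316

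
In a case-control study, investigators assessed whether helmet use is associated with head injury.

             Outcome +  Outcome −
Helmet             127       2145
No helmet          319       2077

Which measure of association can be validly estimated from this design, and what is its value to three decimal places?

0.385

Cells: a = 127, b = 2145, c = 319, d = 2077.
This is a case-control study: participants were sampled on outcome status, so risks in the source population cannot be estimated directly — relative risk is not valid here. The odds ratio is the appropriate measure.
OR = (a·d)/(b·c) = (127 × 2077) / (2145 × 319) = 263779 / 684255 = 0.38550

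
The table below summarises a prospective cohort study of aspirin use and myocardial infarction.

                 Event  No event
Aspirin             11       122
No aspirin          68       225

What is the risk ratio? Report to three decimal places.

Cells: a = 11, b = 122, c = 68, d = 225.
Risk in exposed = 11/133 = 0.08271; risk in unexposed = 68/293 = 0.23208.
RR = 0.08271 / 0.23208 = 0.35637
The risk is 64% lower among the exposed than among the unexposed.

0.356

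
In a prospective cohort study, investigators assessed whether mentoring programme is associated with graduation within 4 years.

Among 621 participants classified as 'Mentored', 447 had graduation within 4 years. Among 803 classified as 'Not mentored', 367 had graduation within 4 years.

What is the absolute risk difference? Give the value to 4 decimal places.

0.2628

From the description: a = 447, b = 174, c = 367, d = 436.
Risk in exposed = 447/621 = 0.719807; risk in unexposed = 367/803 = 0.457036.
Risk difference = 0.719807 − 0.457036 = 0.262771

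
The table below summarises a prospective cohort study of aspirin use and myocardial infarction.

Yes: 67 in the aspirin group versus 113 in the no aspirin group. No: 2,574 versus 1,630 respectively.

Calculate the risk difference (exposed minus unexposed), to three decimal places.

-0.039

From the description: a = 67, b = 2574, c = 113, d = 1630.
Risk in exposed = 67/2641 = 0.025369; risk in unexposed = 113/1743 = 0.064831.
Risk difference = 0.025369 − 0.064831 = -0.039462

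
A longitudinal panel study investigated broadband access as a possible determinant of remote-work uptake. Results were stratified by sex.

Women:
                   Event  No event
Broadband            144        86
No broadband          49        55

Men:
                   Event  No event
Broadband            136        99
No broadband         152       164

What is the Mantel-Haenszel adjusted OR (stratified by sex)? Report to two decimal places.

OR_MH = Σ(aᵢdᵢ/nᵢ) / Σ(bᵢcᵢ/nᵢ), where nᵢ is the stratum total.
Stratum 1 (Women): n = 334; a·d/n = 144·55/334 = 23.7126; b·c/n = 86·49/334 = 12.6168
Stratum 2 (Men): n = 551; a·d/n = 136·164/551 = 40.4791; b·c/n = 99·152/551 = 27.3103
OR_MH = (23.7126 + 40.4791) / (12.6168 + 27.3103) = 64.1917 / 39.9271 = 1.60772

1.61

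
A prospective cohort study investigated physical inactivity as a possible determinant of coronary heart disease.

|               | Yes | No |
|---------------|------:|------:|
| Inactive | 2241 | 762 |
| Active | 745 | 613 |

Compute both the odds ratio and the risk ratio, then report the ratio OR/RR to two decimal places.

1.78

Cells: a = 2241, b = 762, c = 745, d = 613.
OR = (2241·613)/(762·745) = 1373733/567690 = 2.41986
Risk in exposed = 2241/3003 = 0.74625; risk in unexposed = 745/1358 = 0.54860; RR = 1.36029
OR/RR = 2.41986 / 1.36029 = 1.77894
The outcome is not rare, so the OR lies further from 1 than the RR.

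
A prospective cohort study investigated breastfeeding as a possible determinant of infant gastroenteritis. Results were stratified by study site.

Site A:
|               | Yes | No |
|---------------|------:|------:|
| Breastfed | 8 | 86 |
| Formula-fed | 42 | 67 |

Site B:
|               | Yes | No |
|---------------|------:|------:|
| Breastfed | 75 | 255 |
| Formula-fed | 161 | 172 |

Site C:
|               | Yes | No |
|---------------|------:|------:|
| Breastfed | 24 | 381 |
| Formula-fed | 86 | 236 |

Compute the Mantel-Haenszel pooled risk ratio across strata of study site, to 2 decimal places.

RR_MH = Σ(aᵢ·n₀ᵢ/nᵢ) / Σ(cᵢ·n₁ᵢ/nᵢ), with n₁ᵢ = aᵢ+bᵢ (exposed), n₀ᵢ = cᵢ+dᵢ (unexposed), nᵢ = n₁ᵢ+n₀ᵢ.
Stratum 1 (Site A): n₁ = 94, n₀ = 109, n = 203; a·n₀/n = 8·109/203 = 4.2956; c·n₁/n = 42·94/203 = 19.4483
Stratum 2 (Site B): n₁ = 330, n₀ = 333, n = 663; a·n₀/n = 75·333/663 = 37.6697; c·n₁/n = 161·330/663 = 80.1357
Stratum 3 (Site C): n₁ = 405, n₀ = 322, n = 727; a·n₀/n = 24·322/727 = 10.6300; c·n₁/n = 86·405/727 = 47.9092
RR_MH = (4.2956 + 37.6697 + 10.6300) / (19.4483 + 80.1357 + 47.9092) = 52.5952 / 147.4932 = 0.35659

0.36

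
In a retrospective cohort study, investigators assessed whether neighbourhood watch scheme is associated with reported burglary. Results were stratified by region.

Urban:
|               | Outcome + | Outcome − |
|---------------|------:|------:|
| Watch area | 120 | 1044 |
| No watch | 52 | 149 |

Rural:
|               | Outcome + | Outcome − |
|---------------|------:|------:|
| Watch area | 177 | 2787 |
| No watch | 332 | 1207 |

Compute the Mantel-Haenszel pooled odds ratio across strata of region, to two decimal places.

OR_MH = Σ(aᵢdᵢ/nᵢ) / Σ(bᵢcᵢ/nᵢ), where nᵢ is the stratum total.
Stratum 1 (Urban): n = 1365; a·d/n = 120·149/1365 = 13.0989; b·c/n = 1044·52/1365 = 39.7714
Stratum 2 (Rural): n = 4503; a·d/n = 177·1207/4503 = 47.4437; b·c/n = 2787·332/4503 = 205.4817
OR_MH = (13.0989 + 47.4437) / (39.7714 + 205.4817) = 60.5426 / 245.2531 = 0.24686

0.25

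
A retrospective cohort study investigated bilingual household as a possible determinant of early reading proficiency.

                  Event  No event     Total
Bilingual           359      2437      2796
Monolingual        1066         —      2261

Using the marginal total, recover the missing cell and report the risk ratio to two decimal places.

0.27

The missing cell is in the unexposed row: 2261 − 1066 = 1195.
So a = 359, b = 2437, c = 1066, d = 1195.
RR = [a/(a+b)] / [c/(c+d)] = (359/2796) / (1066/2261) = 0.12840/0.47147 = 0.27233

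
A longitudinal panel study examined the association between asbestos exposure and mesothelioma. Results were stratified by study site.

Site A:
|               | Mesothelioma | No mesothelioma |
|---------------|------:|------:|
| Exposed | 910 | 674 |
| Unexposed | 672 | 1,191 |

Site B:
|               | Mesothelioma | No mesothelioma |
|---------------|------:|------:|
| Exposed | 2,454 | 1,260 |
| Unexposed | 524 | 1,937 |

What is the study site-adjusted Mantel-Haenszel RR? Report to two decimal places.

RR_MH = Σ(aᵢ·n₀ᵢ/nᵢ) / Σ(cᵢ·n₁ᵢ/nᵢ), with n₁ᵢ = aᵢ+bᵢ (exposed), n₀ᵢ = cᵢ+dᵢ (unexposed), nᵢ = n₁ᵢ+n₀ᵢ.
Stratum 1 (Site A): n₁ = 1584, n₀ = 1863, n = 3447; a·n₀/n = 910·1863/3447 = 491.8277; c·n₁/n = 672·1584/3447 = 308.8042
Stratum 2 (Site B): n₁ = 3714, n₀ = 2461, n = 6175; a·n₀/n = 2454·2461/6175 = 978.0233; c·n₁/n = 524·3714/6175 = 315.1637
RR_MH = (491.8277 + 978.0233) / (308.8042 + 315.1637) = 1469.8510 / 623.9679 = 2.35565

2.36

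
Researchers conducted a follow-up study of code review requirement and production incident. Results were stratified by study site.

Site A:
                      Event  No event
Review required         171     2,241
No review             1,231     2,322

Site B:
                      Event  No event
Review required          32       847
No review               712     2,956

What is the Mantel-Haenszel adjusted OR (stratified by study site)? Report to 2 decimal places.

0.15

OR_MH = Σ(aᵢdᵢ/nᵢ) / Σ(bᵢcᵢ/nᵢ), where nᵢ is the stratum total.
Stratum 1 (Site A): n = 5965; a·d/n = 171·2322/5965 = 66.5653; b·c/n = 2241·1231/5965 = 462.4763
Stratum 2 (Site B): n = 4547; a·d/n = 32·2956/4547 = 20.8032; b·c/n = 847·712/4547 = 132.6290
OR_MH = (66.5653 + 20.8032) / (462.4763 + 132.6290) = 87.3685 / 595.1053 = 0.14681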